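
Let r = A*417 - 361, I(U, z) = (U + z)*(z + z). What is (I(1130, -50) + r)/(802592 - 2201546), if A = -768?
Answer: 428617/1398954 ≈ 0.30638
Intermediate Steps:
I(U, z) = 2*z*(U + z) (I(U, z) = (U + z)*(2*z) = 2*z*(U + z))
r = -320617 (r = -768*417 - 361 = -320256 - 361 = -320617)
(I(1130, -50) + r)/(802592 - 2201546) = (2*(-50)*(1130 - 50) - 320617)/(802592 - 2201546) = (2*(-50)*1080 - 320617)/(-1398954) = (-108000 - 320617)*(-1/1398954) = -428617*(-1/1398954) = 428617/1398954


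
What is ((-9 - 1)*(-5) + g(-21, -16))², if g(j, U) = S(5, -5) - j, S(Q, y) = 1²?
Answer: 5184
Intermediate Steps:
S(Q, y) = 1
g(j, U) = 1 - j
((-9 - 1)*(-5) + g(-21, -16))² = ((-9 - 1)*(-5) + (1 - 1*(-21)))² = (-10*(-5) + (1 + 21))² = (50 + 22)² = 72² = 5184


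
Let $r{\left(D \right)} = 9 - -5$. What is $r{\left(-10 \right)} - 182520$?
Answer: $-182506$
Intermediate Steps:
$r{\left(D \right)} = 14$ ($r{\left(D \right)} = 9 + 5 = 14$)
$r{\left(-10 \right)} - 182520 = 14 - 182520 = -182506$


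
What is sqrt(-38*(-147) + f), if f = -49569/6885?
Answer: sqrt(3264853485)/765 ≈ 74.691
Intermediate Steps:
f = -16523/2295 (f = -49569*1/6885 = -16523/2295 ≈ -7.1996)
sqrt(-38*(-147) + f) = sqrt(-38*(-147) - 16523/2295) = sqrt(5586 - 16523/2295) = sqrt(12803347/2295) = sqrt(3264853485)/765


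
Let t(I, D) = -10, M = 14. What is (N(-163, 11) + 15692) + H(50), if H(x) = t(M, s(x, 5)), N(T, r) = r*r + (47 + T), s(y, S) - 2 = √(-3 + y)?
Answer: 15687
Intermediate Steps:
s(y, S) = 2 + √(-3 + y)
N(T, r) = 47 + T + r² (N(T, r) = r² + (47 + T) = 47 + T + r²)
H(x) = -10
(N(-163, 11) + 15692) + H(50) = ((47 - 163 + 11²) + 15692) - 10 = ((47 - 163 + 121) + 15692) - 10 = (5 + 15692) - 10 = 15697 - 10 = 15687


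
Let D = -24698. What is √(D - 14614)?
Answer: 12*I*√273 ≈ 198.27*I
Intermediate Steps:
√(D - 14614) = √(-24698 - 14614) = √(-39312) = 12*I*√273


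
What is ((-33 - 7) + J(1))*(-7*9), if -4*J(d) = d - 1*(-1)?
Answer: 5103/2 ≈ 2551.5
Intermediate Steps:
J(d) = -¼ - d/4 (J(d) = -(d - 1*(-1))/4 = -(d + 1)/4 = -(1 + d)/4 = -¼ - d/4)
((-33 - 7) + J(1))*(-7*9) = ((-33 - 7) + (-¼ - ¼*1))*(-7*9) = (-40 + (-¼ - ¼))*(-63) = (-40 - ½)*(-63) = -81/2*(-63) = 5103/2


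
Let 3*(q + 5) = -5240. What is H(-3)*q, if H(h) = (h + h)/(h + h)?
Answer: -5255/3 ≈ -1751.7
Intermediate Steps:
H(h) = 1 (H(h) = (2*h)/((2*h)) = (2*h)*(1/(2*h)) = 1)
q = -5255/3 (q = -5 + (1/3)*(-5240) = -5 - 5240/3 = -5255/3 ≈ -1751.7)
H(-3)*q = 1*(-5255/3) = -5255/3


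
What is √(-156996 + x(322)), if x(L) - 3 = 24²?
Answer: I*√156417 ≈ 395.5*I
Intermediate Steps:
x(L) = 579 (x(L) = 3 + 24² = 3 + 576 = 579)
√(-156996 + x(322)) = √(-156996 + 579) = √(-156417) = I*√156417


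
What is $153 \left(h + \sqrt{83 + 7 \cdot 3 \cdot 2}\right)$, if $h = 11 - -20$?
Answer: $4743 + 765 \sqrt{5} \approx 6453.6$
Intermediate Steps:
$h = 31$ ($h = 11 + 20 = 31$)
$153 \left(h + \sqrt{83 + 7 \cdot 3 \cdot 2}\right) = 153 \left(31 + \sqrt{83 + 7 \cdot 3 \cdot 2}\right) = 153 \left(31 + \sqrt{83 + 21 \cdot 2}\right) = 153 \left(31 + \sqrt{83 + 42}\right) = 153 \left(31 + \sqrt{125}\right) = 153 \left(31 + 5 \sqrt{5}\right) = 4743 + 765 \sqrt{5}$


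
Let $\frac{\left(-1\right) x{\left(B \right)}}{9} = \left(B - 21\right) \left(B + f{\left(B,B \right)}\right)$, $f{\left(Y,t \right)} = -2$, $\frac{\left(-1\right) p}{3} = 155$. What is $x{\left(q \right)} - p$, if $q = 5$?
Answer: $897$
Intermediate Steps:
$p = -465$ ($p = \left(-3\right) 155 = -465$)
$x{\left(B \right)} = - 9 \left(-21 + B\right) \left(-2 + B\right)$ ($x{\left(B \right)} = - 9 \left(B - 21\right) \left(B - 2\right) = - 9 \left(-21 + B\right) \left(-2 + B\right)$)
$x{\left(q \right)} - p = \left(-378 - 9 \cdot 5^{2} + 207 \cdot 5\right) - -465 = \left(-378 - 225 + 1035\right) + 465 = 432 + 465 = 897$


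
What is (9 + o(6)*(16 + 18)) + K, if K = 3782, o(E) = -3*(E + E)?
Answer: 2567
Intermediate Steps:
o(E) = -6*E
(9 + o(6)*(16 + 18)) + K = (9 + (-6*6)*(16 + 18)) + 3782 = (9 - 36*34) + 3782 = (9 - 1224) + 3782 = -1215 + 3782 = 2567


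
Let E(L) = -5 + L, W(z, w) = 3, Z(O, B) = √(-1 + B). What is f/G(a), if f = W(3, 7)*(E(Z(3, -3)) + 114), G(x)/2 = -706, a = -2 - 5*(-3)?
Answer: -327/1412 - 3*I/706 ≈ -0.23159 - 0.0042493*I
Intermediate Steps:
a = 13 (a = -2 + 15 = 13)
G(x) = -1412 (G(x) = 2*(-706) = -1412)
f = 327 + 6*I (f = 3*((-5 + √(-1 - 3)) + 114) = 3*((-5 + √(-4)) + 114) = 3*((-5 + 2*I) + 114) = 3*(109 + 2*I) = 327 + 6*I ≈ 327.0 + 6.0*I)
f/G(a) = (327 + 6*I)/(-1412) = (327 + 6*I)*(-1/1412) = -327/1412 - 3*I/706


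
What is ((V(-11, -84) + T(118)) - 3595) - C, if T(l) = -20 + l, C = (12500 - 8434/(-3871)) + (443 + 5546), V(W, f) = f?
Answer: -85441404/3871 ≈ -22072.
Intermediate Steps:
C = 71579353/3871 (C = (12500 - 8434*(-1/3871)) + 5989 = (12500 + 8434/3871) + 5989 = 48395934/3871 + 5989 = 71579353/3871 ≈ 18491.)
((V(-11, -84) + T(118)) - 3595) - C = ((-84 + (-20 + 118)) - 3595) - 1*71579353/3871 = ((-84 + 98) - 3595) - 71579353/3871 = (14 - 3595) - 71579353/3871 = -3581 - 71579353/3871 = -85441404/3871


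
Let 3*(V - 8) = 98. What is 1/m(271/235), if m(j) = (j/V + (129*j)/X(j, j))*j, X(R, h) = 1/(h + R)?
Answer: 1583300750/626503212141 ≈ 0.0025272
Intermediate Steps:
V = 122/3 (V = 8 + (1/3)*98 = 8 + 98/3 = 122/3 ≈ 40.667)
X(R, h) = 1/(R + h)
m(j) = j*(258*j**2 + 3*j/122) (m(j) = (j/(122/3) + (129*j)/(1/(j + j)))*j = (j*(3/122) + (129*j)/(1/(2*j)))*j = (3*j/122 + (129*j)/((1/(2*j))))*j = (3*j/122 + (129*j)*(2*j))*j = (3*j/122 + 258*j**2)*j = (258*j**2 + 3*j/122)*j = j*(258*j**2 + 3*j/122))
1/m(271/235) = 1/((271/235)**2*(3/122 + 258*(271/235))) = 1/(73441*(3/122 + 69918/235)/55225) = 1/((73441/55225)*(8530701/28670)) = 1/(626503212141/1583300750) = 1583300750/626503212141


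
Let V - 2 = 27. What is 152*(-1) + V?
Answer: -123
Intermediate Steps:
V = 29 (V = 2 + 27 = 29)
152*(-1) + V = 152*(-1) + 29 = -152 + 29 = -123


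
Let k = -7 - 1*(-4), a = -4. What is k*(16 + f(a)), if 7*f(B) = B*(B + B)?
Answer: -432/7 ≈ -61.714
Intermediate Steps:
f(B) = 2*B**2/7 (f(B) = (B*(B + B))/7 = (B*(2*B))/7 = (2*B**2)/7 = 2*B**2/7)
k = -3 (k = -7 + 4 = -3)
k*(16 + f(a)) = -3*(16 + (2/7)*(-4)**2) = -3*(16 + (2/7)*16) = -3*(16 + 32/7) = -3*144/7 = -432/7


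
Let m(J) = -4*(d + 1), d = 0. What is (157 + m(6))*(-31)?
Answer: -4743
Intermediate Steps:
m(J) = -4 (m(J) = -4*(0 + 1) = -4*1 = -4)
(157 + m(6))*(-31) = (157 - 4)*(-31) = 153*(-31) = -4743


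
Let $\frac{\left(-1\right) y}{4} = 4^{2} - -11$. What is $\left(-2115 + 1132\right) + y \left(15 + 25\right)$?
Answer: $-5303$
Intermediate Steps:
$y = -108$ ($y = - 4 \left(4^{2} - -11\right) = - 4 \left(16 + 11\right) = \left(-4\right) 27 = -108$)
$\left(-2115 + 1132\right) + y \left(15 + 25\right) = \left(-2115 + 1132\right) - 108 \left(15 + 25\right) = -983 - 4320 = -5303$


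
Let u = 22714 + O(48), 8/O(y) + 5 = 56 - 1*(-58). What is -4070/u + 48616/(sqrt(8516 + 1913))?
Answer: -221815/1237917 + 48616*sqrt(10429)/10429 ≈ 475.88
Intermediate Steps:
O(y) = 8/109 (O(y) = 8/(-5 + (56 - 1*(-58))) = 8/(-5 + (56 + 58)) = 8/(-5 + 114) = 8/109)
u = 2475834/109 (u = 22714 + 8/109 = 2475834/109 ≈ 22714.)
-4070/u + 48616/(sqrt(8516 + 1913)) = -4070/2475834/109 + 48616/(sqrt(8516 + 1913)) = -4070*109/2475834 + 48616/(sqrt(10429)) = -221815/1237917 + 48616*(sqrt(10429)/10429) = -221815/1237917 + 48616*sqrt(10429)/10429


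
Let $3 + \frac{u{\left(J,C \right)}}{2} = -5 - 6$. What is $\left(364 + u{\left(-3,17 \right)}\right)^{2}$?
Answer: $112896$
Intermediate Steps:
$u{\left(J,C \right)} = -28$ ($u{\left(J,C \right)} = -6 + 2 \left(-5 - 6\right) = -6 + 2 \left(-11\right) = -6 - 22 = -28$)
$\left(364 + u{\left(-3,17 \right)}\right)^{2} = \left(364 - 28\right)^{2} = 336^{2} = 112896$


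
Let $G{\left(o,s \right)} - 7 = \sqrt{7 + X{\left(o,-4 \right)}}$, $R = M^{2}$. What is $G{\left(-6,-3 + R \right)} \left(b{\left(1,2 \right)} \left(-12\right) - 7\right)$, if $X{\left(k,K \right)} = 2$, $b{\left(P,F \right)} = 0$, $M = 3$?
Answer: $-70$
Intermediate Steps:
$R = 9$ ($R = 3^{2} = 9$)
$G{\left(o,s \right)} = 10$ ($G{\left(o,s \right)} = 7 + \sqrt{7 + 2} = 7 + \sqrt{9} = 7 + 3 = 10$)
$G{\left(-6,-3 + R \right)} \left(b{\left(1,2 \right)} \left(-12\right) - 7\right) = 10 \left(0 \left(-12\right) - 7\right) = 10 \left(0 - 7\right) = 10 \left(-7\right) = -70$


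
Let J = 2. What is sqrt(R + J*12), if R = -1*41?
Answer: I*sqrt(17) ≈ 4.1231*I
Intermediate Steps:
R = -41
sqrt(R + J*12) = sqrt(-41 + 2*12) = sqrt(-41 + 24) = sqrt(-17) = I*sqrt(17)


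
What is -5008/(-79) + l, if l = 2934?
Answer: 236794/79 ≈ 2997.4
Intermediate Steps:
-5008/(-79) + l = -5008/(-79) + 2934 = -5008*(-1/79) + 2934 = 5008/79 + 2934 = 236794/79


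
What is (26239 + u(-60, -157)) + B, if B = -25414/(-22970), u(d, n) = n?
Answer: 299564477/11485 ≈ 26083.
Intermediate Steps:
B = 12707/11485 (B = -25414*(-1/22970) = 12707/11485 ≈ 1.1064)
(26239 + u(-60, -157)) + B = (26239 - 157) + 12707/11485 = 26082 + 12707/11485 = 299564477/11485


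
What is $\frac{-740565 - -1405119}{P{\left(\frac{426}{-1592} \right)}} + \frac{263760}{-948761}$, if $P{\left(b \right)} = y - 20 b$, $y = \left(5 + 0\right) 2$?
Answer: $\frac{125469274814406}{2898464855} \approx 43288.0$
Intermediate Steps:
$y = 10$ ($y = 5 \cdot 2 = 10$)
$P{\left(b \right)} = 10 - 20 b$
$\frac{-740565 - -1405119}{P{\left(\frac{426}{-1592} \right)}} + \frac{263760}{-948761} = \frac{-740565 - -1405119}{10 - 20 \frac{426}{-1592}} + \frac{263760}{-948761} = \frac{-740565 + 1405119}{10 - 20 \cdot 426 \left(- \frac{1}{1592}\right)} + 263760 \left(- \frac{1}{948761}\right) = \frac{664554}{10 - - \frac{1065}{199}} - \frac{263760}{948761} = \frac{664554}{10 + \frac{1065}{199}} - \frac{263760}{948761} = \frac{664554}{\frac{3055}{199}} - \frac{263760}{948761} = 664554 \cdot \frac{199}{3055} - \frac{263760}{948761} = \frac{132246246}{3055} - \frac{263760}{948761} = \frac{125469274814406}{2898464855}$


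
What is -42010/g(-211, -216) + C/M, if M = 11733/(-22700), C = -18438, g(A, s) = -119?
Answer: 16766490910/465409 ≈ 36025.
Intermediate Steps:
M = -11733/22700 (M = 11733*(-1/22700) = -11733/22700 ≈ -0.51687)
-42010/g(-211, -216) + C/M = -42010/(-119) - 18438/(-11733/22700) = -42010*(-1/119) - 18438*(-22700/11733) = 42010/119 + 139514200/3911 = 16766490910/465409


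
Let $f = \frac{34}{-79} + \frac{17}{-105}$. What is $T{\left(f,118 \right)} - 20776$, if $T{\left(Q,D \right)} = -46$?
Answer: $-20822$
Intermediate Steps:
$f = - \frac{4913}{8295}$ ($f = 34 \left(- \frac{1}{79}\right) + 17 \left(- \frac{1}{105}\right) = - \frac{34}{79} - \frac{17}{105} = - \frac{4913}{8295} \approx -0.59228$)
$T{\left(f,118 \right)} - 20776 = -46 - 20776 = -20822$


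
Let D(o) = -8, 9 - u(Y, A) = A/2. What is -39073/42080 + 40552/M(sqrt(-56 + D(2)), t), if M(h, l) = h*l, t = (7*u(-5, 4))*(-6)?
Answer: -39073/42080 + 5069*I/294 ≈ -0.92854 + 17.241*I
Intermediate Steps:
u(Y, A) = 9 - A/2
t = -294 (t = (7*(9 - 1/2*4))*(-6) = (7*(9 - 2))*(-6) = (7*7)*(-6) = 49*(-6) = -294)
-39073/42080 + 40552/M(sqrt(-56 + D(2)), t) = -39073/42080 + 40552/((sqrt(-56 - 8)*(-294))) = -39073*1/42080 + 40552/((sqrt(-64)*(-294))) = -39073/42080 + 40552/(((8*I)*(-294))) = -39073/42080 + 40552/((-2352*I)) = -39073/42080 + 40552*(I/2352) = -39073/42080 + 5069*I/294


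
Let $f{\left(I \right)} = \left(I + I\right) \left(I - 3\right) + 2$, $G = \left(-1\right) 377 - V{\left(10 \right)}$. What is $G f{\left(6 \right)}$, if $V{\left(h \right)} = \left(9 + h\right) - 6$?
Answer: $-14820$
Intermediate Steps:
$V{\left(h \right)} = 3 + h$
$G = -390$ ($G = \left(-1\right) 377 - \left(3 + 10\right) = -377 - 13 = -390$)
$f{\left(I \right)} = 2 + 2 I \left(-3 + I\right)$ ($f{\left(I \right)} = 2 I \left(-3 + I\right) + 2 = 2 + 2 I \left(-3 + I\right)$)
$G f{\left(6 \right)} = - 390 \left(2 - 36 + 2 \cdot 6^{2}\right) = - 390 \left(2 - 36 + 2 \cdot 36\right) = - 390 \left(2 - 36 + 72\right) = \left(-390\right) 38 = -14820$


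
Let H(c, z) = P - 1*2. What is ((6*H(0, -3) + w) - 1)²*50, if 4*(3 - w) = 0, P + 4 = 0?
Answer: 57800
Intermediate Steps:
P = -4 (P = -4 + 0 = -4)
w = 3 (w = 3 - ¼*0 = 3 + 0 = 3)
H(c, z) = -6 (H(c, z) = -4 - 1*2 = -4 - 2 = -6)
((6*H(0, -3) + w) - 1)²*50 = ((6*(-6) + 3) - 1)²*50 = ((-36 + 3) - 1)²*50 = (-33 - 1)²*50 = (-34)²*50 = 1156*50 = 57800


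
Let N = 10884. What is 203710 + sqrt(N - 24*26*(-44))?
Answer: 203710 + 6*sqrt(1065) ≈ 2.0391e+5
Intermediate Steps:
203710 + sqrt(N - 24*26*(-44)) = 203710 + sqrt(10884 - 24*26*(-44)) = 203710 + sqrt(10884 - 624*(-44)) = 203710 + sqrt(10884 + 27456) = 203710 + sqrt(38340) = 203710 + 6*sqrt(1065)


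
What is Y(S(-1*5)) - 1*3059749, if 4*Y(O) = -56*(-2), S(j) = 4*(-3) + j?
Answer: -3059721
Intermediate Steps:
S(j) = -12 + j
Y(O) = 28 (Y(O) = (-56*(-2))/4 = (¼)*112 = 28)
Y(S(-1*5)) - 1*3059749 = 28 - 1*3059749 = 28 - 3059749 = -3059721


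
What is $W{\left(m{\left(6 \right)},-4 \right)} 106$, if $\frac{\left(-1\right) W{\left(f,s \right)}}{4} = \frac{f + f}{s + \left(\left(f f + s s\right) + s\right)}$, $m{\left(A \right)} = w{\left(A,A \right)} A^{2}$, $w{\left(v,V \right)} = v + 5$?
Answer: $- \frac{41976}{19603} \approx -2.1413$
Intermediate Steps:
$w{\left(v,V \right)} = 5 + v$
$m{\left(A \right)} = A^{2} \left(5 + A\right)$ ($m{\left(A \right)} = \left(5 + A\right) A^{2} = A^{2} \left(5 + A\right)$)
$W{\left(f,s \right)} = - \frac{8 f}{f^{2} + s^{2} + 2 s}$ ($W{\left(f,s \right)} = - 4 \frac{f + f}{s + \left(\left(f f + s s\right) + s\right)} = - 4 \frac{2 f}{s + \left(\left(f^{2} + s^{2}\right) + s\right)} = - 4 \frac{2 f}{s + \left(s + f^{2} + s^{2}\right)} = - 4 \frac{2 f}{f^{2} + s^{2} + 2 s} = - \frac{8 f}{f^{2} + s^{2} + 2 s}$)
$W{\left(m{\left(6 \right)},-4 \right)} 106 = - \frac{8 \cdot 6^{2} \left(5 + 6\right)}{\left(6^{2} \left(5 + 6\right)\right)^{2} + \left(-4\right)^{2} + 2 \left(-4\right)} 106 = - \frac{8 \cdot 36 \cdot 11}{\left(36 \cdot 11\right)^{2} + 16 - 8} \cdot 106 = \left(-8\right) 396 \frac{1}{396^{2} + 16 - 8} \cdot 106 = \left(-8\right) 396 \frac{1}{156816 + 16 - 8} \cdot 106 = \left(-8\right) 396 \cdot \frac{1}{156824} \cdot 106 = \left(- \frac{396}{19603}\right) 106 = - \frac{41976}{19603}$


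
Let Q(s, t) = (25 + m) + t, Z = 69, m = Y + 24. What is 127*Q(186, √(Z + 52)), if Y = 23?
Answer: 10541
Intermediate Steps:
m = 47 (m = 23 + 24 = 47)
Q(s, t) = 72 + t (Q(s, t) = (25 + 47) + t = 72 + t)
127*Q(186, √(Z + 52)) = 127*(72 + √(69 + 52)) = 127*(72 + √121) = 127*(72 + 11) = 127*83 = 10541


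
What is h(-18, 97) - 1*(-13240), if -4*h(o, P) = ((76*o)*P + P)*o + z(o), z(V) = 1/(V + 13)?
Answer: -11669109/20 ≈ -5.8346e+5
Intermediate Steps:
z(V) = 1/(13 + V)
h(o, P) = -1/(4*(13 + o)) - o*(P + 76*P*o)/4 (h(o, P) = -(((76*o)*P + P)*o + 1/(13 + o))/4 = -((76*P*o + P)*o + 1/(13 + o))/4 = -((P + 76*P*o)*o + 1/(13 + o))/4 = -(o*(P + 76*P*o) + 1/(13 + o))/4 = -(1/(13 + o) + o*(P + 76*P*o))/4 = -1/(4*(13 + o)) - o*(P + 76*P*o)/4)
h(-18, 97) - 1*(-13240) = (-1 + 97*(-18)*(-1 - 76*(-18))*(13 - 18))/(4*(13 - 18)) - 1*(-13240) = (¼)*(-1 + 97*(-18)*(-1 + 1368)*(-5))/(-5) + 13240 = (¼)*(-⅕)*(-1 + 97*(-18)*1367*(-5)) + 13240 = (¼)*(-⅕)*(-1 + 11933910) + 13240 = (¼)*(-⅕)*11933909 + 13240 = -11933909/20 + 13240 = -11669109/20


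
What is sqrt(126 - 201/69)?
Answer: sqrt(65113)/23 ≈ 11.094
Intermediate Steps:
sqrt(126 - 201/69) = sqrt(126 - 201*1/69) = sqrt(126 - 67/23) = sqrt(2831/23) = sqrt(65113)/23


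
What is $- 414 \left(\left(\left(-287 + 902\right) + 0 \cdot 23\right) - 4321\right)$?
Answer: $1534284$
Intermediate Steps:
$- 414 \left(\left(\left(-287 + 902\right) + 0 \cdot 23\right) - 4321\right) = - 414 \left(\left(615 + 0\right) - 4321\right) = - 414 \left(615 - 4321\right) = \left(-414\right) \left(-3706\right) = 1534284$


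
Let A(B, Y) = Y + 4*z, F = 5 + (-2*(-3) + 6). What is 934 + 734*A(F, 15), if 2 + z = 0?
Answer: 6072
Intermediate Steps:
z = -2 (z = -2 + 0 = -2)
F = 17 (F = 5 + (6 + 6) = 5 + 12 = 17)
A(B, Y) = -8 + Y (A(B, Y) = Y + 4*(-2) = Y - 8 = -8 + Y)
934 + 734*A(F, 15) = 934 + 734*(-8 + 15) = 934 + 734*7 = 934 + 5138 = 6072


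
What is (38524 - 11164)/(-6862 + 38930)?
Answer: 6840/8017 ≈ 0.85319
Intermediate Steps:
(38524 - 11164)/(-6862 + 38930) = 27360/32068 = 27360*(1/32068) = 6840/8017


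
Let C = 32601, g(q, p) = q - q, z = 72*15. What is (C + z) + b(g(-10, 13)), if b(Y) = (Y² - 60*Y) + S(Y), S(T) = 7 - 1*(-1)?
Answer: 33689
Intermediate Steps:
S(T) = 8 (S(T) = 7 + 1 = 8)
z = 1080
g(q, p) = 0
b(Y) = 8 + Y² - 60*Y (b(Y) = (Y² - 60*Y) + 8 = 8 + Y² - 60*Y)
(C + z) + b(g(-10, 13)) = (32601 + 1080) + (8 + 0² - 60*0) = 33681 + (8 + 0 + 0) = 33681 + 8 = 33689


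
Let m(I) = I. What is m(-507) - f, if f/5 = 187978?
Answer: -940397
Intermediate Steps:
f = 939890 (f = 5*187978 = 939890)
m(-507) - f = -507 - 1*939890 = -507 - 939890 = -940397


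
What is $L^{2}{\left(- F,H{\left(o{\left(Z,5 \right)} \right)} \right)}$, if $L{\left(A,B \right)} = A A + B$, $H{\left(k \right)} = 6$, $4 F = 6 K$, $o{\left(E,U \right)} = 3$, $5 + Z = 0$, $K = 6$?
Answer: $7569$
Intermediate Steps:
$Z = -5$ ($Z = -5 + 0 = -5$)
$F = 9$ ($F = \frac{6 \cdot 6}{4} = \frac{1}{4} \cdot 36 = 9$)
$L{\left(A,B \right)} = B + A^{2}$ ($L{\left(A,B \right)} = A^{2} + B = B + A^{2}$)
$L^{2}{\left(- F,H{\left(o{\left(Z,5 \right)} \right)} \right)} = \left(6 + \left(\left(-1\right) 9\right)^{2}\right)^{2} = \left(6 + \left(-9\right)^{2}\right)^{2} = \left(6 + 81\right)^{2} = 87^{2} = 7569$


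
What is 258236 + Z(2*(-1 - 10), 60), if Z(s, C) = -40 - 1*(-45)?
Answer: 258241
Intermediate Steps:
Z(s, C) = 5 (Z(s, C) = -40 + 45 = 5)
258236 + Z(2*(-1 - 10), 60) = 258236 + 5 = 258241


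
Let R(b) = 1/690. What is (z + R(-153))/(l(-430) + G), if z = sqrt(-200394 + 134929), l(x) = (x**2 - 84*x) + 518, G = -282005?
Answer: -1/41722230 - I*sqrt(65465)/60467 ≈ -2.3968e-8 - 0.0042314*I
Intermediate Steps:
R(b) = 1/690
l(x) = 518 + x**2 - 84*x
z = I*sqrt(65465) (z = sqrt(-65465) = I*sqrt(65465) ≈ 255.86*I)
(z + R(-153))/(l(-430) + G) = (I*sqrt(65465) + 1/690)/((518 + (-430)**2 - 84*(-430)) - 282005) = (1/690 + I*sqrt(65465))/((518 + 184900 + 36120) - 282005) = (1/690 + I*sqrt(65465))/(221538 - 282005) = (1/690 + I*sqrt(65465))/(-60467) = (1/690 + I*sqrt(65465))*(-1/60467) = -1/41722230 - I*sqrt(65465)/60467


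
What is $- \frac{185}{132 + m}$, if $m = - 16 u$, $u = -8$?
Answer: $- \frac{37}{52} \approx -0.71154$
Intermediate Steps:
$m = 128$ ($m = \left(-16\right) \left(-8\right) = 128$)
$- \frac{185}{132 + m} = - \frac{185}{132 + 128} = - \frac{185}{260} = \left(-185\right) \frac{1}{260} = - \frac{37}{52}$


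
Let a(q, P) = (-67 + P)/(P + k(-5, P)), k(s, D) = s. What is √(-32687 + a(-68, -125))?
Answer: I*√138096335/65 ≈ 180.79*I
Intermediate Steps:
a(q, P) = (-67 + P)/(-5 + P) (a(q, P) = (-67 + P)/(P - 5) = (-67 + P)/(-5 + P))
√(-32687 + a(-68, -125)) = √(-32687 + (-67 - 125)/(-5 - 125)) = √(-32687 - 192/(-130)) = √(-32687 - 1/130*(-192)) = √(-32687 + 96/65) = √(-2124559/65) = I*√138096335/65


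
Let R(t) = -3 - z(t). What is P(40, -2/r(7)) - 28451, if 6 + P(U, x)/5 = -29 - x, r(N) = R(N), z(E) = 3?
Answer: -85883/3 ≈ -28628.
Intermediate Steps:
R(t) = -6 (R(t) = -3 - 1*3 = -3 - 3 = -6)
r(N) = -6
P(U, x) = -175 - 5*x (P(U, x) = -30 + 5*(-29 - x) = -30 + (-145 - 5*x) = -175 - 5*x)
P(40, -2/r(7)) - 28451 = (-175 - (-10)/(-6)) - 28451 = (-175 - (-10)*(-1)/6) - 28451 = (-175 - 5*1/3) - 28451 = (-175 - 5/3) - 28451 = -530/3 - 28451 = -85883/3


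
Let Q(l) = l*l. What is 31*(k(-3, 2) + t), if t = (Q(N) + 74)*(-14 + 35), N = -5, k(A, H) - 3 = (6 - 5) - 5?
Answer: 64418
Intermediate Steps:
k(A, H) = -1 (k(A, H) = 3 + ((6 - 5) - 5) = 3 + (1 - 5) = 3 - 4 = -1)
Q(l) = l²
t = 2079 (t = ((-5)² + 74)*(-14 + 35) = (25 + 74)*21 = 99*21 = 2079)
31*(k(-3, 2) + t) = 31*(-1 + 2079) = 31*2078 = 64418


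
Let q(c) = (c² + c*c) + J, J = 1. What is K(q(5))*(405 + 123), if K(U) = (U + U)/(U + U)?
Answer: 528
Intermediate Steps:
q(c) = 1 + 2*c² (q(c) = (c² + c*c) + 1 = (c² + c²) + 1 = 2*c² + 1 = 1 + 2*c²)
K(U) = 1 (K(U) = (2*U)/((2*U)) = (2*U)*(1/(2*U)) = 1)
K(q(5))*(405 + 123) = 1*(405 + 123) = 1*528 = 528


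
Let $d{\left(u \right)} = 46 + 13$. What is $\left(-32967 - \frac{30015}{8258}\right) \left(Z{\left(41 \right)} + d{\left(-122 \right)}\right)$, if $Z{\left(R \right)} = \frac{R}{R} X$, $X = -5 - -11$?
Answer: $- \frac{17697647565}{8258} \approx -2.1431 \cdot 10^{6}$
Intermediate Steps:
$X = 6$ ($X = -5 + 11 = 6$)
$d{\left(u \right)} = 59$
$Z{\left(R \right)} = 6$ ($Z{\left(R \right)} = \frac{R}{R} 6 = 1 \cdot 6 = 6$)
$\left(-32967 - \frac{30015}{8258}\right) \left(Z{\left(41 \right)} + d{\left(-122 \right)}\right) = \left(-32967 - \frac{30015}{8258}\right) \left(6 + 59\right) = \left(-32967 - \frac{30015}{8258}\right) 65 = \left(- \frac{272271501}{8258}\right) 65 = - \frac{17697647565}{8258}$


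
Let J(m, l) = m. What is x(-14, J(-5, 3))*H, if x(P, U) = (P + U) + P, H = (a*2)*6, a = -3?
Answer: 1188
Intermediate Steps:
H = -36 (H = -3*2*6 = -6*6 = -36)
x(P, U) = U + 2*P
x(-14, J(-5, 3))*H = (-5 + 2*(-14))*(-36) = (-5 - 28)*(-36) = -33*(-36) = 1188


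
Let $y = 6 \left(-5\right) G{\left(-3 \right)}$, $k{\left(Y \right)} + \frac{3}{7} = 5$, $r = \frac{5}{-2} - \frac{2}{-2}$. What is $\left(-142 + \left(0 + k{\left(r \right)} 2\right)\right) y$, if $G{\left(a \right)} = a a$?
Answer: $\frac{251100}{7} \approx 35871.0$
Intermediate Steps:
$r = - \frac{3}{2}$ ($r = 5 \left(- \frac{1}{2}\right) - -1 = - \frac{5}{2} + 1 = - \frac{3}{2} \approx -1.5$)
$k{\left(Y \right)} = \frac{32}{7}$ ($k{\left(Y \right)} = - \frac{3}{7} + 5 = \frac{32}{7}$)
$G{\left(a \right)} = a^{2}$
$y = -270$ ($y = 6 \left(-5\right) \left(-3\right)^{2} = \left(-30\right) 9 = -270$)
$\left(-142 + \left(0 + k{\left(r \right)} 2\right)\right) y = \left(-142 + \left(0 + \frac{32}{7} \cdot 2\right)\right) \left(-270\right) = \left(-142 + \left(0 + \frac{64}{7}\right)\right) \left(-270\right) = \left(-142 + \frac{64}{7}\right) \left(-270\right) = \left(- \frac{930}{7}\right) \left(-270\right) = \frac{251100}{7}$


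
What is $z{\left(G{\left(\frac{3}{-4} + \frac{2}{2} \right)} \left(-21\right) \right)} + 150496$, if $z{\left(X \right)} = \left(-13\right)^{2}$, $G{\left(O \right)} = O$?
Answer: $150665$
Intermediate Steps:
$z{\left(X \right)} = 169$
$z{\left(G{\left(\frac{3}{-4} + \frac{2}{2} \right)} \left(-21\right) \right)} + 150496 = 169 + 150496 = 150665$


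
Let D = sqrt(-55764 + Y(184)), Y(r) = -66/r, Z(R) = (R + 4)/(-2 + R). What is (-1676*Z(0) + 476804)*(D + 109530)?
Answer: 52591486680 + 240078*I*sqrt(117997383)/23 ≈ 5.2591e+10 + 1.1339e+8*I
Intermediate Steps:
Z(R) = (4 + R)/(-2 + R)
D = I*sqrt(117997383)/46 (D = sqrt(-55764 - 66/184) = sqrt(-55764 - 66*1/184) = sqrt(-55764 - 33/92) = sqrt(-5130321/92) = I*sqrt(117997383)/46 ≈ 236.14*I)
(-1676*Z(0) + 476804)*(D + 109530) = (-1676*(4 + 0)/(-2 + 0) + 476804)*(I*sqrt(117997383)/46 + 109530) = (-1676*4/(-2) + 476804)*(109530 + I*sqrt(117997383)/46) = (-(-838)*4 + 476804)*(109530 + I*sqrt(117997383)/46) = (-1676*(-2) + 476804)*(109530 + I*sqrt(117997383)/46) = (3352 + 476804)*(109530 + I*sqrt(117997383)/46) = 480156*(109530 + I*sqrt(117997383)/46) = 52591486680 + 240078*I*sqrt(117997383)/23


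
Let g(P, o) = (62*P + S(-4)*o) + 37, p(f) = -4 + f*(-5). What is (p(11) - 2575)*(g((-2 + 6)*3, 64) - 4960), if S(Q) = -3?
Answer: 11513214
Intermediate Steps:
p(f) = -4 - 5*f
g(P, o) = 37 - 3*o + 62*P (g(P, o) = (62*P - 3*o) + 37 = (-3*o + 62*P) + 37 = 37 - 3*o + 62*P)
(p(11) - 2575)*(g((-2 + 6)*3, 64) - 4960) = ((-4 - 5*11) - 2575)*((37 - 3*64 + 62*((-2 + 6)*3)) - 4960) = ((-4 - 55) - 2575)*((37 - 192 + 62*(4*3)) - 4960) = (-59 - 2575)*((37 - 192 + 62*12) - 4960) = -2634*((37 - 192 + 744) - 4960) = -2634*(589 - 4960) = -2634*(-4371) = 11513214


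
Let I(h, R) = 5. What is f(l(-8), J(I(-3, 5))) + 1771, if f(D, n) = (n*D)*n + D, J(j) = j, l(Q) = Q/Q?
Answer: 1797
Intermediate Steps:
l(Q) = 1
f(D, n) = D + D*n² (f(D, n) = (D*n)*n + D = D*n² + D = D + D*n²)
f(l(-8), J(I(-3, 5))) + 1771 = 1*(1 + 5²) + 1771 = 1*(1 + 25) + 1771 = 1*26 + 1771 = 26 + 1771 = 1797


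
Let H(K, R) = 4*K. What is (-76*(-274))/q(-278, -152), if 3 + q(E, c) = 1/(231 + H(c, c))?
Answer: -1962662/283 ≈ -6935.2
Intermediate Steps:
q(E, c) = -3 + 1/(231 + 4*c)
(-76*(-274))/q(-278, -152) = (-76*(-274))/((4*(-173 - 3*(-152))/(231 + 4*(-152)))) = 20824/((4*(-173 + 456)/(231 - 608))) = 20824/((4*283/(-377))) = 20824/((4*(-1/377)*283)) = 20824/(-1132/377) = 20824*(-377/1132) = -1962662/283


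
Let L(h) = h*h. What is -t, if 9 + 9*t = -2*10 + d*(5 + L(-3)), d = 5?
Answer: -41/9 ≈ -4.5556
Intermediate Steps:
L(h) = h**2
t = 41/9 (t = -1 + (-2*10 + 5*(5 + (-3)**2))/9 = -1 + (-20 + 5*(5 + 9))/9 = -1 + (-20 + 5*14)/9 = -1 + (-20 + 70)/9 = -1 + (1/9)*50 = -1 + 50/9 = 41/9 ≈ 4.5556)
-t = -1*41/9 = -41/9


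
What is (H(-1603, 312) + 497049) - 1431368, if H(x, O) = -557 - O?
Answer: -935188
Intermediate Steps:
(H(-1603, 312) + 497049) - 1431368 = ((-557 - 1*312) + 497049) - 1431368 = ((-557 - 312) + 497049) - 1431368 = (-869 + 497049) - 1431368 = 496180 - 1431368 = -935188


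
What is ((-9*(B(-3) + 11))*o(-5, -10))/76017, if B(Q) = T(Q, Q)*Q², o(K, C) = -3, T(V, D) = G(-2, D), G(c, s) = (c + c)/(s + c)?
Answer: 819/126695 ≈ 0.0064643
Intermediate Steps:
G(c, s) = 2*c/(c + s) (G(c, s) = (2*c)/(c + s) = 2*c/(c + s))
T(V, D) = -4/(-2 + D) (T(V, D) = 2*(-2)/(-2 + D) = -4/(-2 + D))
B(Q) = -4*Q²/(-2 + Q) (B(Q) = (-4/(-2 + Q))*Q² = -4*Q²/(-2 + Q))
((-9*(B(-3) + 11))*o(-5, -10))/76017 = (-9*(-4*(-3)²/(-2 - 3) + 11)*(-3))/76017 = (-9*(-4*9/(-5) + 11)*(-3))*(1/76017) = (-9*(-4*9*(-⅕) + 11)*(-3))*(1/76017) = (-9*(36/5 + 11)*(-3))*(1/76017) = (-9*91/5*(-3))*(1/76017) = -819/5*(-3)*(1/76017) = (2457/5)*(1/76017) = 819/126695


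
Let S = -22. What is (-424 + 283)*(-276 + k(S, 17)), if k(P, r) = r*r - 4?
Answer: -1269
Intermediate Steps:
k(P, r) = -4 + r² (k(P, r) = r² - 4 = -4 + r²)
(-424 + 283)*(-276 + k(S, 17)) = (-424 + 283)*(-276 + (-4 + 17²)) = -141*(-276 + (-4 + 289)) = -141*(-276 + 285) = -141*9 = -1269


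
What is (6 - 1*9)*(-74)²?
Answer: -16428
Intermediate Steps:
(6 - 1*9)*(-74)² = (6 - 9)*5476 = -3*5476 = -16428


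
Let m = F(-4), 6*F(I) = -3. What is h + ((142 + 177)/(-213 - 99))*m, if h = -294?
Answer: -183137/624 ≈ -293.49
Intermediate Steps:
F(I) = -½ (F(I) = (⅙)*(-3) = -½)
m = -½ ≈ -0.50000
h + ((142 + 177)/(-213 - 99))*m = -294 + ((142 + 177)/(-213 - 99))*(-½) = -294 + (319/(-312))*(-½) = -294 + (319*(-1/312))*(-½) = -294 - 319/312*(-½) = -294 + 319/624 = -183137/624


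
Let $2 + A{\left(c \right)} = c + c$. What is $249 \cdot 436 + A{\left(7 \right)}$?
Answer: $108576$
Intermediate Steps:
$A{\left(c \right)} = -2 + 2 c$ ($A{\left(c \right)} = -2 + \left(c + c\right) = -2 + 2 c$)
$249 \cdot 436 + A{\left(7 \right)} = 249 \cdot 436 + \left(-2 + 2 \cdot 7\right) = 108564 + \left(-2 + 14\right) = 108564 + 12 = 108576$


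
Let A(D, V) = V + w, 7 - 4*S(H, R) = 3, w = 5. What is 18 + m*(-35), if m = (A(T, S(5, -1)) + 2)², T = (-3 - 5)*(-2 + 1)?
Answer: -2222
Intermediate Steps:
S(H, R) = 1 (S(H, R) = 7/4 - ¼*3 = 7/4 - ¾ = 1)
T = 8 (T = -8*(-1) = 8)
A(D, V) = 5 + V (A(D, V) = V + 5 = 5 + V)
m = 64 (m = ((5 + 1) + 2)² = (6 + 2)² = 8² = 64)
18 + m*(-35) = 18 + 64*(-35) = 18 - 2240 = -2222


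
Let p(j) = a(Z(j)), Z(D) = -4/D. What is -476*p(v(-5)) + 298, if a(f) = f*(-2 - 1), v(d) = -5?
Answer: 7202/5 ≈ 1440.4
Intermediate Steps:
a(f) = -3*f (a(f) = f*(-3) = -3*f)
p(j) = 12/j (p(j) = -(-12)/j = 12/j)
-476*p(v(-5)) + 298 = -5712/(-5) + 298 = -5712*(-1)/5 + 298 = -476*(-12/5) + 298 = 5712/5 + 298 = 7202/5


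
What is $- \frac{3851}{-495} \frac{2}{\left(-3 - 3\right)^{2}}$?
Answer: $\frac{3851}{8910} \approx 0.43221$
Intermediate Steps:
$- \frac{3851}{-495} \frac{2}{\left(-3 - 3\right)^{2}} = \left(-3851\right) \left(- \frac{1}{495}\right) \frac{2}{\left(-6\right)^{2}} = \frac{3851 \cdot \frac{2}{36}}{495} = \frac{3851 \cdot 2 \cdot \frac{1}{36}}{495} = \frac{3851}{495} \cdot \frac{1}{18} = \frac{3851}{8910}$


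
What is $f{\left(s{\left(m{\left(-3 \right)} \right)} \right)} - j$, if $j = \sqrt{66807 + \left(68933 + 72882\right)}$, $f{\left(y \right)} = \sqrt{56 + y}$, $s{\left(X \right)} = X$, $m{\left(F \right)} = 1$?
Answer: $\sqrt{57} - \sqrt{208622} \approx -449.2$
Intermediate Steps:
$j = \sqrt{208622}$ ($j = \sqrt{66807 + 141815} = \sqrt{208622} \approx 456.75$)
$f{\left(s{\left(m{\left(-3 \right)} \right)} \right)} - j = \sqrt{56 + 1} - \sqrt{208622} = \sqrt{57} - \sqrt{208622}$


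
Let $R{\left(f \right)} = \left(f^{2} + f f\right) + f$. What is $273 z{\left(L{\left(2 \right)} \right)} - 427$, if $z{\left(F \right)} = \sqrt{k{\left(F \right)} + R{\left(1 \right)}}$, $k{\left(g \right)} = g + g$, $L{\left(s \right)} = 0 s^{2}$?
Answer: $-427 + 273 \sqrt{3} \approx 45.85$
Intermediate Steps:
$L{\left(s \right)} = 0$
$R{\left(f \right)} = f + 2 f^{2}$ ($R{\left(f \right)} = \left(f^{2} + f^{2}\right) + f = 2 f^{2} + f = f + 2 f^{2}$)
$k{\left(g \right)} = 2 g$
$z{\left(F \right)} = \sqrt{3 + 2 F}$ ($z{\left(F \right)} = \sqrt{2 F + 1 \left(1 + 2 \cdot 1\right)} = \sqrt{2 F + 1 \left(1 + 2\right)} = \sqrt{2 F + 1 \cdot 3} = \sqrt{2 F + 3} = \sqrt{3 + 2 F}$)
$273 z{\left(L{\left(2 \right)} \right)} - 427 = 273 \sqrt{3 + 2 \cdot 0} - 427 = 273 \sqrt{3 + 0} - 427 = 273 \sqrt{3} - 427 = -427 + 273 \sqrt{3}$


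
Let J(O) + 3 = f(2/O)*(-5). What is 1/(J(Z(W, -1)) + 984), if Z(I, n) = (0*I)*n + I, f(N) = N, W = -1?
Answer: 1/991 ≈ 0.0010091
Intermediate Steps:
Z(I, n) = I (Z(I, n) = 0*n + I = 0 + I = I)
J(O) = -3 - 10/O (J(O) = -3 + (2/O)*(-5) = -3 - 10/O)
1/(J(Z(W, -1)) + 984) = 1/((-3 - 10/(-1)) + 984) = 1/((-3 - 10*(-1)) + 984) = 1/((-3 + 10) + 984) = 1/(7 + 984) = 1/991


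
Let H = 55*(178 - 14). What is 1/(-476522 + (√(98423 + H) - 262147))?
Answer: -738669/545631784118 - √107443/545631784118 ≈ -1.3544e-6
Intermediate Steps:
H = 9020 (H = 55*164 = 9020)
1/(-476522 + (√(98423 + H) - 262147)) = 1/(-476522 + (√(98423 + 9020) - 262147)) = 1/(-476522 + (√107443 - 262147)) = 1/(-476522 + (-262147 + √107443)) = 1/(-738669 + √107443)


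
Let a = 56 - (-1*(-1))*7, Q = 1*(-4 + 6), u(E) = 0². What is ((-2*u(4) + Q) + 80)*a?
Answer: 4018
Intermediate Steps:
u(E) = 0
Q = 2 (Q = 1*2 = 2)
a = 49 (a = 56 - 7 = 49)
((-2*u(4) + Q) + 80)*a = ((-2*0 + 2) + 80)*49 = ((0 + 2) + 80)*49 = (2 + 80)*49 = 82*49 = 4018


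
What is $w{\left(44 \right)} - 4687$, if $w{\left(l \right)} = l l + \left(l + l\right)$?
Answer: $-2663$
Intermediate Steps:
$w{\left(l \right)} = l^{2} + 2 l$
$w{\left(44 \right)} - 4687 = 44 \left(2 + 44\right) - 4687 = 44 \cdot 46 - 4687 = 2024 - 4687 = -2663$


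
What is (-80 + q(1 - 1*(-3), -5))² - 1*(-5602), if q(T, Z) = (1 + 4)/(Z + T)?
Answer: 12827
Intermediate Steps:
q(T, Z) = 5/(T + Z)
(-80 + q(1 - 1*(-3), -5))² - 1*(-5602) = (-80 + 5/((1 - 1*(-3)) - 5))² - 1*(-5602) = (-80 + 5/((1 + 3) - 5))² + 5602 = (-80 + 5/(4 - 5))² + 5602 = (-80 + 5/(-1))² + 5602 = (-80 + 5*(-1))² + 5602 = (-80 - 5)² + 5602 = (-85)² + 5602 = 7225 + 5602 = 12827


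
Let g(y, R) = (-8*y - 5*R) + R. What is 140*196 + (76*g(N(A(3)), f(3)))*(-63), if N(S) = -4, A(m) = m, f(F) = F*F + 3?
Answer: 104048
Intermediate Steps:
f(F) = 3 + F**2 (f(F) = F**2 + 3 = 3 + F**2)
g(y, R) = -8*y - 4*R
140*196 + (76*g(N(A(3)), f(3)))*(-63) = 140*196 + (76*(-8*(-4) - 4*(3 + 3**2)))*(-63) = 27440 + (76*(32 - 4*(3 + 9)))*(-63) = 27440 + (76*(32 - 4*12))*(-63) = 27440 + (76*(32 - 48))*(-63) = 27440 + (76*(-16))*(-63) = 27440 - 1216*(-63) = 27440 + 76608 = 104048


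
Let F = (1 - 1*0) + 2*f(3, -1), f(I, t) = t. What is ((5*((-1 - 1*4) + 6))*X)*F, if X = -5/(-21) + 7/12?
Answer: -115/28 ≈ -4.1071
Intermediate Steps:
X = 23/28 (X = -5*(-1/21) + 7*(1/12) = 5/21 + 7/12 = 23/28 ≈ 0.82143)
F = -1 (F = (1 - 1*0) + 2*(-1) = (1 + 0) - 2 = 1 - 2 = -1)
((5*((-1 - 1*4) + 6))*X)*F = ((5*((-1 - 1*4) + 6))*(23/28))*(-1) = ((5*((-1 - 4) + 6))*(23/28))*(-1) = ((5*(-5 + 6))*(23/28))*(-1) = ((5*1)*(23/28))*(-1) = (5*(23/28))*(-1) = (115/28)*(-1) = -115/28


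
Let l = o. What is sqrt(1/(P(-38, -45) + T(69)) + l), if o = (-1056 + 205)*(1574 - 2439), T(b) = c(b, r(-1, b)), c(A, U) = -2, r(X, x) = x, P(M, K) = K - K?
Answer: 3*sqrt(327162)/2 ≈ 857.97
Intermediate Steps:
P(M, K) = 0
T(b) = -2
o = 736115 (o = -851*(-865) = 736115)
l = 736115
sqrt(1/(P(-38, -45) + T(69)) + l) = sqrt(1/(0 - 2) + 736115) = sqrt(1/(-2) + 736115) = sqrt(-1/2 + 736115) = sqrt(1472229/2) = 3*sqrt(327162)/2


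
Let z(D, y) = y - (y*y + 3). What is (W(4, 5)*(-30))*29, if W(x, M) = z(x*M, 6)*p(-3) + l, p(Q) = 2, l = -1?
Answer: 58290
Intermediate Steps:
z(D, y) = -3 + y - y² (z(D, y) = y - (y² + 3) = y - (3 + y²) = y + (-3 - y²) = -3 + y - y²)
W(x, M) = -67 (W(x, M) = (-3 + 6 - 1*6²)*2 - 1 = (-3 + 6 - 1*36)*2 - 1 = (-3 + 6 - 36)*2 - 1 = -33*2 - 1 = -66 - 1 = -67)
(W(4, 5)*(-30))*29 = -67*(-30)*29 = 2010*29 = 58290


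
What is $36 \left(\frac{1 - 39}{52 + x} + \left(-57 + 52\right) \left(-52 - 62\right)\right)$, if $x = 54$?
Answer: $\frac{1086876}{53} \approx 20507.0$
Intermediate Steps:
$36 \left(\frac{1 - 39}{52 + x} + \left(-57 + 52\right) \left(-52 - 62\right)\right) = 36 \left(\frac{1 - 39}{52 + 54} + \left(-57 + 52\right) \left(-52 - 62\right)\right) = 36 \left(- \frac{38}{106} - -570\right) = 36 \left(\left(-38\right) \frac{1}{106} + 570\right) = 36 \left(- \frac{19}{53} + 570\right) = 36 \cdot \frac{30191}{53} = \frac{1086876}{53}$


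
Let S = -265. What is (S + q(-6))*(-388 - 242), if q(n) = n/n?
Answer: 166320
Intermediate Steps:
q(n) = 1
(S + q(-6))*(-388 - 242) = (-265 + 1)*(-388 - 242) = -264*(-630) = 166320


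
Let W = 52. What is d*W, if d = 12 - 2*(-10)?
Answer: 1664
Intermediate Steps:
d = 32 (d = 12 + 20 = 32)
d*W = 32*52 = 1664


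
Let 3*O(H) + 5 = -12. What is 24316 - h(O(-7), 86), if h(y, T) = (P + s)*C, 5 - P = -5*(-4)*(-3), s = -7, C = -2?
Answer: 24432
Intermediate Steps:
O(H) = -17/3 (O(H) = -5/3 + (⅓)*(-12) = -5/3 - 4 = -17/3)
P = 65 (P = 5 - (-5*(-4))*(-3) = 5 - 20*(-3) = 5 - 1*(-60) = 5 + 60 = 65)
h(y, T) = -116 (h(y, T) = (65 - 7)*(-2) = 58*(-2) = -116)
24316 - h(O(-7), 86) = 24316 - 1*(-116) = 24316 + 116 = 24432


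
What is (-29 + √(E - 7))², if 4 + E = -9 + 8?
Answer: 829 - 116*I*√3 ≈ 829.0 - 200.92*I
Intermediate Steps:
E = -5 (E = -4 + (-9 + 8) = -4 - 1 = -5)
(-29 + √(E - 7))² = (-29 + √(-5 - 7))² = (-29 + √(-12))² = (-29 + 2*I*√3)²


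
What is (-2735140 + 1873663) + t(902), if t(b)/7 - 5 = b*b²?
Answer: 5136234214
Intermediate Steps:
t(b) = 35 + 7*b³ (t(b) = 35 + 7*(b*b²) = 35 + 7*b³)
(-2735140 + 1873663) + t(902) = (-2735140 + 1873663) + (35 + 7*902³) = -861477 + (35 + 7*733870808) = -861477 + (35 + 5137095656) = -861477 + 5137095691 = 5136234214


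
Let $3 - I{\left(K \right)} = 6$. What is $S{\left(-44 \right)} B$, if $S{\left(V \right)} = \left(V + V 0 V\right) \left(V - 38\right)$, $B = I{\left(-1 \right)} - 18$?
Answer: $-75768$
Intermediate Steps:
$I{\left(K \right)} = -3$ ($I{\left(K \right)} = 3 - 6 = -3$)
$B = -21$ ($B = -3 - 18 = -21$)
$S{\left(V \right)} = V \left(-38 + V\right)$ ($S{\left(V \right)} = \left(V + 0 V\right) \left(-38 + V\right) = \left(V + 0\right) \left(-38 + V\right) = V \left(-38 + V\right)$)
$S{\left(-44 \right)} B = - 44 \left(-38 - 44\right) \left(-21\right) = \left(-44\right) \left(-82\right) \left(-21\right) = 3608 \left(-21\right) = -75768$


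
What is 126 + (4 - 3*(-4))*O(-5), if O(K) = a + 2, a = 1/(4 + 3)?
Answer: 1122/7 ≈ 160.29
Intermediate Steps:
a = ⅐ (a = 1/7 = ⅐ ≈ 0.14286)
O(K) = 15/7 (O(K) = ⅐ + 2 = 15/7)
126 + (4 - 3*(-4))*O(-5) = 126 + (4 - 3*(-4))*(15/7) = 126 + (4 + 12)*(15/7) = 126 + 16*(15/7) = 126 + 240/7 = 1122/7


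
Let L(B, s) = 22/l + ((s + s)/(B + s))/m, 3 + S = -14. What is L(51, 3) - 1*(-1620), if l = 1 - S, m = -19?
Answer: 277228/171 ≈ 1621.2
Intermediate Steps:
S = -17 (S = -3 - 14 = -17)
l = 18 (l = 1 - 1*(-17) = 1 + 17 = 18)
L(B, s) = 11/9 - 2*s/(19*(B + s)) (L(B, s) = 22/18 + ((s + s)/(B + s))/(-19) = 22*(1/18) + ((2*s)/(B + s))*(-1/19) = 11/9 + (2*s/(B + s))*(-1/19) = 11/9 - 2*s/(19*(B + s)))
L(51, 3) - 1*(-1620) = (191*3 + 209*51)/(171*(51 + 3)) - 1*(-1620) = (1/171)*(573 + 10659)/54 + 1620 = (1/171)*(1/54)*11232 + 1620 = 208/171 + 1620 = 277228/171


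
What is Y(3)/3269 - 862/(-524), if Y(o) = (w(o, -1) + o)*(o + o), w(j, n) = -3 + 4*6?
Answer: 1446667/856478 ≈ 1.6891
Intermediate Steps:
w(j, n) = 21 (w(j, n) = -3 + 24 = 21)
Y(o) = 2*o*(21 + o) (Y(o) = (21 + o)*(o + o) = (21 + o)*(2*o) = 2*o*(21 + o))
Y(3)/3269 - 862/(-524) = (2*3*(21 + 3))/3269 - 862/(-524) = (2*3*24)*(1/3269) - 862*(-1/524) = 144*(1/3269) + 431/262 = 144/3269 + 431/262 = 1446667/856478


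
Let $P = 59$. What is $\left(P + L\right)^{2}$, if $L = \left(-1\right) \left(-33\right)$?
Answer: $8464$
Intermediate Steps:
$L = 33$
$\left(P + L\right)^{2} = \left(59 + 33\right)^{2} = 92^{2} = 8464$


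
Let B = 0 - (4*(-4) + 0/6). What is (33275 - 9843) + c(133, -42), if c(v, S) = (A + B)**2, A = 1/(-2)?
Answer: 94689/4 ≈ 23672.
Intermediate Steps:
B = 16 (B = 0 - (-16 + 0*(1/6)) = 0 - (-16 + 0) = 0 - 1*(-16) = 0 + 16 = 16)
A = -1/2 ≈ -0.50000
c(v, S) = 961/4 (c(v, S) = (-1/2 + 16)**2 = (31/2)**2 = 961/4)
(33275 - 9843) + c(133, -42) = (33275 - 9843) + 961/4 = 23432 + 961/4 = 94689/4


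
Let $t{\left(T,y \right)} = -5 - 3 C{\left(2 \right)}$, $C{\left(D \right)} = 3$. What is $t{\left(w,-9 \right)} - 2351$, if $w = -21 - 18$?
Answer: $-2365$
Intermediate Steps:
$w = -39$ ($w = -21 - 18 = -39$)
$t{\left(T,y \right)} = -14$ ($t{\left(T,y \right)} = -5 - 9 = -14$)
$t{\left(w,-9 \right)} - 2351 = -14 - 2351 = -2365$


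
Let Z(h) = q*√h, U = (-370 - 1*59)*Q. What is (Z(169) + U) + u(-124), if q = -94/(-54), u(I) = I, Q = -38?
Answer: 437417/27 ≈ 16201.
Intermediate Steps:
U = 16302 (U = (-370 - 1*59)*(-38) = (-370 - 59)*(-38) = -429*(-38) = 16302)
q = 47/27 (q = -94*(-1/54) = 47/27 ≈ 1.7407)
Z(h) = 47*√h/27
(Z(169) + U) + u(-124) = (47*√169/27 + 16302) - 124 = ((47/27)*13 + 16302) - 124 = (611/27 + 16302) - 124 = 440765/27 - 124 = 437417/27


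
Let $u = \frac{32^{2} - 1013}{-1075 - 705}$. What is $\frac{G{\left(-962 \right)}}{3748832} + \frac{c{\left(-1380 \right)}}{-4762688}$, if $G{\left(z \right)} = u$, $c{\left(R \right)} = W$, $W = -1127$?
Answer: $\frac{16786449849}{70939822725760} \approx 0.00023663$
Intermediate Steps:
$c{\left(R \right)} = -1127$
$u = - \frac{11}{1780}$ ($u = \frac{1024 - 1013}{-1780} = 11 \left(- \frac{1}{1780}\right) = - \frac{11}{1780} \approx -0.0061798$)
$G{\left(z \right)} = - \frac{11}{1780}$
$\frac{G{\left(-962 \right)}}{3748832} + \frac{c{\left(-1380 \right)}}{-4762688} = - \frac{11}{1780 \cdot 3748832} - \frac{1127}{-4762688} = \left(- \frac{11}{1780}\right) \frac{1}{3748832} - - \frac{161}{680384} = - \frac{11}{6672920960} + \frac{161}{680384} = \frac{16786449849}{70939822725760}$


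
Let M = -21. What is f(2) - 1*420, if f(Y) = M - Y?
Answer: -443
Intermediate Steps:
f(Y) = -21 - Y
f(2) - 1*420 = (-21 - 1*2) - 1*420 = (-21 - 2) - 420 = -23 - 420 = -443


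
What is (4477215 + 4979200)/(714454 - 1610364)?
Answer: -1891283/179182 ≈ -10.555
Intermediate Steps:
(4477215 + 4979200)/(714454 - 1610364) = 9456415/(-895910) = 9456415*(-1/895910) = -1891283/179182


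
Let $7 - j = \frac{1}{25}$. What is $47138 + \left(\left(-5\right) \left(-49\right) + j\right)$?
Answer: $\frac{1184749}{25} \approx 47390.0$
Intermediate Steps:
$j = \frac{174}{25}$ ($j = 7 - \frac{1}{25} = \frac{174}{25} \approx 6.96$)
$47138 + \left(\left(-5\right) \left(-49\right) + j\right) = 47138 + \left(\left(-5\right) \left(-49\right) + \frac{174}{25}\right) = 47138 + \left(245 + \frac{174}{25}\right) = 47138 + \frac{6299}{25} = \frac{1184749}{25}$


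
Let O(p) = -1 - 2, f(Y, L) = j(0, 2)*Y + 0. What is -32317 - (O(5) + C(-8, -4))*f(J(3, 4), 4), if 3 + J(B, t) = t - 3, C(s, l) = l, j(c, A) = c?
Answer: -32317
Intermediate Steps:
J(B, t) = -6 + t (J(B, t) = -3 + (t - 3) = -3 + (-3 + t) = -6 + t)
f(Y, L) = 0 (f(Y, L) = 0*Y + 0 = 0 + 0 = 0)
O(p) = -3
-32317 - (O(5) + C(-8, -4))*f(J(3, 4), 4) = -32317 - (-3 - 4)*0 = -32317 - (-7)*0 = -32317 - 1*0 = -32317 + 0 = -32317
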